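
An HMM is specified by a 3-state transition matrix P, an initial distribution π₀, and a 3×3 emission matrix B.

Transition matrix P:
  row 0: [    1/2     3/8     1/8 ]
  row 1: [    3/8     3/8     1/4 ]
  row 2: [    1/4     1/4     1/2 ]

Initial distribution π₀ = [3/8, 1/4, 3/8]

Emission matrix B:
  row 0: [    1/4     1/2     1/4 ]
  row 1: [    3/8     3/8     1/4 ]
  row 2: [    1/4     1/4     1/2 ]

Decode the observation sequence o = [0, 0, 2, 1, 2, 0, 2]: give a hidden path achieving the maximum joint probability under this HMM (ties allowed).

path = [2, 2, 2, 2, 2, 2, 2]

t=0: δ = [9.375e-02, 9.375e-02, 9.375e-02]  (obs o_0=0)
t=1: δ = [1.172e-02, 1.318e-02, 1.172e-02]  ψ = [0, 0, 2]  (obs o_1=0)
t=2: δ = [1.465e-03, 1.236e-03, 2.930e-03]  ψ = [0, 1, 2]  (obs o_2=2)
t=3: δ = [3.662e-04, 2.747e-04, 3.662e-04]  ψ = [0, 2, 2]  (obs o_3=1)
t=4: δ = [4.578e-05, 3.433e-05, 9.155e-05]  ψ = [0, 0, 2]  (obs o_4=2)
t=5: δ = [5.722e-06, 8.583e-06, 1.144e-05]  ψ = [0, 2, 2]  (obs o_5=0)
t=6: δ = [8.047e-07, 8.047e-07, 2.861e-06]  ψ = [1, 1, 2]  (obs o_6=2)
backtrack: best end state = 2; path = [2, 2, 2, 2, 2, 2, 2]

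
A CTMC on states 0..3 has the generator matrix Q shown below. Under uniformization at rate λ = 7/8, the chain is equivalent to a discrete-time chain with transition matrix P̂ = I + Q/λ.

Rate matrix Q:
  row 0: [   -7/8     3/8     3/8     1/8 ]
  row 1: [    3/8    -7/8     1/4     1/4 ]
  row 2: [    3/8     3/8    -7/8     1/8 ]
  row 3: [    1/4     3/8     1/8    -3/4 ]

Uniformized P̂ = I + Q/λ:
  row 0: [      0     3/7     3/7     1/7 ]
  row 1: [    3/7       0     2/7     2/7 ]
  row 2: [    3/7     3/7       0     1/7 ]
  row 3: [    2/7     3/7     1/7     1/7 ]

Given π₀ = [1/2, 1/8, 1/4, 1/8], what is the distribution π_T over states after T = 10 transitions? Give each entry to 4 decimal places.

π = [0.2815, 0.3000, 0.2328, 0.1857]

t=0: π = [0.5000, 0.1250, 0.2500, 0.1250]
t=1: π = [0.1964, 0.3750, 0.2679, 0.1607]
t=2: π = [0.3214, 0.2679, 0.2143, 0.1964]
t=3: π = [0.2628, 0.3138, 0.2423, 0.1811]
t=4: π = [0.2901, 0.2941, 0.2281, 0.1877]
t=5: π = [0.2774, 0.3025, 0.2352, 0.1849]
t=6: π = [0.2833, 0.2989, 0.2317, 0.1861]
t=7: π = [0.2806, 0.3005, 0.2334, 0.1856]
t=8: π = [0.2818, 0.2998, 0.2326, 0.1858]
t=9: π = [0.2813, 0.3001, 0.2330, 0.1857]
t=10: π = [0.2815, 0.3000, 0.2328, 0.1857]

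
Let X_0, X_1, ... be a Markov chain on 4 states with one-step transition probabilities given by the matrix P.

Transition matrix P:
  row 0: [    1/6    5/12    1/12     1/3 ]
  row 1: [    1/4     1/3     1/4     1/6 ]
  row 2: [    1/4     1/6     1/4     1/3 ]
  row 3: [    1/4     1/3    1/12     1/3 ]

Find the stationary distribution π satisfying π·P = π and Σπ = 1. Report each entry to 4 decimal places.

π = [0.2308, 0.3251, 0.1650, 0.2792]

Balance equations π_j = Σ_i π_i·P[i][j]:
  π_0 = 1/6·π_0 + 1/4·π_1 + 1/4·π_2 + 1/4·π_3
  π_1 = 5/12·π_0 + 1/3·π_1 + 1/6·π_2 + 1/3·π_3
  π_2 = 1/12·π_0 + 1/4·π_1 + 1/4·π_2 + 1/12·π_3
  normalize: π_0 + π_1 + π_2 + π_3 = 1
Solving the linear system gives exactly π = [3/13, 131/403, 133/806, 225/806].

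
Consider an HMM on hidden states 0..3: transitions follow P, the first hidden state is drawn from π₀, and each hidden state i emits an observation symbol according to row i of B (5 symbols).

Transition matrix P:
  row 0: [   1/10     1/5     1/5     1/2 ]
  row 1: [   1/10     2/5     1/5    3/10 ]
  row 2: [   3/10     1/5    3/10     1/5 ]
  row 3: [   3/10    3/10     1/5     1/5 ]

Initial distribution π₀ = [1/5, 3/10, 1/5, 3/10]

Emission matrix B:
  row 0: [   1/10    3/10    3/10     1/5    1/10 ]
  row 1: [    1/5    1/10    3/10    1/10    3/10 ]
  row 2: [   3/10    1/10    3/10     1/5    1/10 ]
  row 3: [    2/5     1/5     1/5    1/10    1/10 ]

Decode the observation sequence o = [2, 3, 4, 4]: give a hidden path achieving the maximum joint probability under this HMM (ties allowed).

path = [1, 1, 1, 1]

t=0: δ = [6.000e-02, 9.000e-02, 6.000e-02, 6.000e-02]  (obs o_0=2)
t=1: δ = [3.600e-03, 3.600e-03, 3.600e-03, 3.000e-03]  ψ = [2, 1, 1, 0]  (obs o_1=3)
t=2: δ = [1.080e-04, 4.320e-04, 1.080e-04, 1.800e-04]  ψ = [2, 1, 2, 0]  (obs o_2=4)
t=3: δ = [5.400e-06, 5.184e-05, 8.640e-06, 1.296e-05]  ψ = [3, 1, 1, 1]  (obs o_3=4)
backtrack: best end state = 1; path = [1, 1, 1, 1]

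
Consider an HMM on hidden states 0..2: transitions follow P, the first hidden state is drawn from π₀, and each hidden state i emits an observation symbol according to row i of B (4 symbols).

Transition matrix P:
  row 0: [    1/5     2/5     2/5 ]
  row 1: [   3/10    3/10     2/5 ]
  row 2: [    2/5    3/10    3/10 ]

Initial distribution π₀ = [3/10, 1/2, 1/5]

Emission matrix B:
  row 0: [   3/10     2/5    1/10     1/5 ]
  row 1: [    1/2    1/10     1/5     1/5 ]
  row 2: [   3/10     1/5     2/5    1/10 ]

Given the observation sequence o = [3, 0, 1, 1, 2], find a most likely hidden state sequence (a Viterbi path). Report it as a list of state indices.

path = [1, 1, 2, 0, 2]

t=0: δ = [6.000e-02, 1.000e-01, 2.000e-02]  (obs o_0=3)
t=1: δ = [9.000e-03, 1.500e-02, 1.200e-02]  ψ = [1, 1, 1]  (obs o_1=0)
t=2: δ = [1.920e-03, 4.500e-04, 1.200e-03]  ψ = [2, 1, 1]  (obs o_2=1)
t=3: δ = [1.920e-04, 7.680e-05, 1.536e-04]  ψ = [2, 0, 0]  (obs o_3=1)
t=4: δ = [6.144e-06, 1.536e-05, 3.072e-05]  ψ = [2, 0, 0]  (obs o_4=2)
backtrack: best end state = 2; path = [1, 1, 2, 0, 2]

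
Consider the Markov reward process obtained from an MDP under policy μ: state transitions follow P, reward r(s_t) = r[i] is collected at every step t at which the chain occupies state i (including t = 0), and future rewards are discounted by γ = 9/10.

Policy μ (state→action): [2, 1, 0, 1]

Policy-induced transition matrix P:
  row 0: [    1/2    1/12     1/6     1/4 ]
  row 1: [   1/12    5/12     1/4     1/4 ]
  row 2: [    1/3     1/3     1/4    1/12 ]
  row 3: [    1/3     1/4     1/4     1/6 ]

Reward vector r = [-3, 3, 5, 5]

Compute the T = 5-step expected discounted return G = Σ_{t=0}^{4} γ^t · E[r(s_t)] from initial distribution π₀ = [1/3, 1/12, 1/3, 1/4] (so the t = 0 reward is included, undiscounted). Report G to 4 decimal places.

G = 7.6727

t=0: π = [0.3333, 0.0833, 0.3333, 0.2500], E[r] = 2.1667, γ^t·E[r] = 2.166667, running G = 2.166667
t=1: π = [0.3681, 0.2361, 0.2222, 0.1736], E[r] = 1.5833, γ^t·E[r] = 1.425000, running G = 3.591667
t=2: π = [0.3356, 0.2465, 0.2193, 0.1985], E[r] = 1.8218, γ^t·E[r] = 1.475625, running G = 5.067292
t=3: π = [0.3276, 0.2534, 0.2220, 0.1969], E[r] = 1.8720, γ^t·E[r] = 1.364695, running G = 6.431987
t=4: π = [0.3246, 0.2561, 0.2227, 0.1966], E[r] = 1.8911, γ^t·E[r] = 1.240724, running G = 7.672711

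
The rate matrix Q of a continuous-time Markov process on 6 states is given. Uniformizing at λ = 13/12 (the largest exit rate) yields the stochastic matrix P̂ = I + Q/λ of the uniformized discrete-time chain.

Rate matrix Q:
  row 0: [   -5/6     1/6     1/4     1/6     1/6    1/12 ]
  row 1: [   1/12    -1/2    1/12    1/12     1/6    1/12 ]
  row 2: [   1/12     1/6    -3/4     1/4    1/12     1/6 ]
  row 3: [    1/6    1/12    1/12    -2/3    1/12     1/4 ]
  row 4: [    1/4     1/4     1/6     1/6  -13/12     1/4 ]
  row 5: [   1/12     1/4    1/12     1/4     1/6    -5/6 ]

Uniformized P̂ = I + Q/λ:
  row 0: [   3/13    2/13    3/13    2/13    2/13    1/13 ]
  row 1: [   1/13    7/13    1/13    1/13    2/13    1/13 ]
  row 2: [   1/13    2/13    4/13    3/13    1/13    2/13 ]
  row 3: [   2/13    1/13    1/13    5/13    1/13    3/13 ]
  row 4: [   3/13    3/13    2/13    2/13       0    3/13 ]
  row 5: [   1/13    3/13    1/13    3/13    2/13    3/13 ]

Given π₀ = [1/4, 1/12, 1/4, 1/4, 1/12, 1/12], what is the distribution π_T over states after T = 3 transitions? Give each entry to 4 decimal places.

π = [0.1307, 0.2447, 0.1400, 0.2114, 0.1091, 0.1642]

t=0: π = [0.2500, 0.0833, 0.2500, 0.2500, 0.0833, 0.0833]
t=1: π = [0.1474, 0.1795, 0.1795, 0.2308, 0.1026, 0.1603]
t=2: π = [0.1331, 0.2253, 0.1489, 0.2194, 0.1065, 0.1667]
t=3: π = [0.1307, 0.2447, 0.1400, 0.2114, 0.1091, 0.1642]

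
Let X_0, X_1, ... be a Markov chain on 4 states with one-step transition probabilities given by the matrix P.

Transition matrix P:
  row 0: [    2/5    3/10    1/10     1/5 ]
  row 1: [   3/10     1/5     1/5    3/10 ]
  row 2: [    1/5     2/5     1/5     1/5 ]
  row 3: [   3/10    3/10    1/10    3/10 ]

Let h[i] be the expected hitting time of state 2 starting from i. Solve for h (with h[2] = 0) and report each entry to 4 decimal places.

h = [7.8571, 7.1429, 0.0000, 7.8571]

First-step conditioning: h[2] = 0; for i ≠ 2, h[i] = 1 + Σ_k P[i][k]·h[k].
  h[0] = 1 + 2/5·h[0] + 3/10·h[1] + 1/5·h[3]
  h[1] = 1 + 3/10·h[0] + 1/5·h[1] + 3/10·h[3]
  h[3] = 1 + 3/10·h[0] + 3/10·h[1] + 3/10·h[3]
Solving the 3×3 linear system over states ≠ 2 gives exactly h = [55/7, 50/7, 0, 55/7] (h[2] = 0 is the target).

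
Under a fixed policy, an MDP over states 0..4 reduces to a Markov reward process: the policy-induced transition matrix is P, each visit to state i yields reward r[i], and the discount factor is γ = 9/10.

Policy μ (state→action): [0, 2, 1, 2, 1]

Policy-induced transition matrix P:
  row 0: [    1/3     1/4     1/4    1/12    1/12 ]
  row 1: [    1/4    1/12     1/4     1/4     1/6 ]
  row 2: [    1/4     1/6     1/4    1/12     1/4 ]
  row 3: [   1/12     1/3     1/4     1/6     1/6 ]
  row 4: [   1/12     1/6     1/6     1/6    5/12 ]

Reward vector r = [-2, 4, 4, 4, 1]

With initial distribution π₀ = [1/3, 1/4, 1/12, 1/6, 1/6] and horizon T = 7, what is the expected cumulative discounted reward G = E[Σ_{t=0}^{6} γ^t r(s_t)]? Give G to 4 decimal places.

G = 10.3246

t=0: π = [0.3333, 0.2500, 0.0833, 0.1667, 0.1667], E[r] = 1.5000, γ^t·E[r] = 1.500000, running G = 1.500000
t=1: π = [0.2222, 0.2014, 0.2361, 0.1528, 0.1875], E[r] = 2.1042, γ^t·E[r] = 1.893750, running G = 3.393750
t=2: π = [0.2118, 0.1939, 0.2344, 0.1453, 0.2147], E[r] = 2.0851, γ^t·E[r] = 1.688906, running G = 5.082656
t=3: π = [0.2077, 0.1924, 0.2321, 0.1456, 0.2222], E[r] = 2.0874, γ^t·E[r] = 1.521703, running G = 6.604359
t=4: π = [0.2060, 0.1922, 0.2315, 0.1461, 0.2243], E[r] = 2.0913, γ^t·E[r] = 1.372072, running G = 7.976431
t=5: π = [0.2054, 0.1922, 0.2313, 0.1462, 0.2249], E[r] = 2.0927, γ^t·E[r] = 1.235746, running G = 9.212177
t=6: π = [0.2053, 0.1921, 0.2313, 0.1463, 0.2250], E[r] = 2.0933, γ^t·E[r] = 1.112440, running G = 10.324617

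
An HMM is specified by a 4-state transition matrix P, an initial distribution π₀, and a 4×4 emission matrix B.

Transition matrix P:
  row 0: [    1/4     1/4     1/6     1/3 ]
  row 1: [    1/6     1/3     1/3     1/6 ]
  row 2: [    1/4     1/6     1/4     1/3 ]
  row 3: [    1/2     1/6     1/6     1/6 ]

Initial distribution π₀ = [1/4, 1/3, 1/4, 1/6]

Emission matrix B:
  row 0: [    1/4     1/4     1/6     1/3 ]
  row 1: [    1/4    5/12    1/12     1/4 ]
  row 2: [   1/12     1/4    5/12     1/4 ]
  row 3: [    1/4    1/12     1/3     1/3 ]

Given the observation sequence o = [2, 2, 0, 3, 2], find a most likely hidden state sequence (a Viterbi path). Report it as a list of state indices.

path = [2, 2, 3, 0, 3]

t=0: δ = [4.167e-02, 2.778e-02, 1.042e-01, 5.556e-02]  (obs o_0=2)
t=1: δ = [4.630e-03, 1.447e-03, 1.085e-02, 1.157e-02]  ψ = [3, 2, 2, 2]  (obs o_1=2)
t=2: δ = [1.447e-03, 4.823e-04, 2.261e-04, 9.042e-04]  ψ = [3, 3, 2, 2]  (obs o_2=0)
t=3: δ = [1.507e-04, 9.042e-05, 6.028e-05, 1.608e-04]  ψ = [3, 0, 0, 0]  (obs o_3=3)
t=4: δ = [1.340e-05, 3.140e-06, 1.256e-05, 1.674e-05]  ψ = [3, 0, 1, 0]  (obs o_4=2)
backtrack: best end state = 3; path = [2, 2, 3, 0, 3]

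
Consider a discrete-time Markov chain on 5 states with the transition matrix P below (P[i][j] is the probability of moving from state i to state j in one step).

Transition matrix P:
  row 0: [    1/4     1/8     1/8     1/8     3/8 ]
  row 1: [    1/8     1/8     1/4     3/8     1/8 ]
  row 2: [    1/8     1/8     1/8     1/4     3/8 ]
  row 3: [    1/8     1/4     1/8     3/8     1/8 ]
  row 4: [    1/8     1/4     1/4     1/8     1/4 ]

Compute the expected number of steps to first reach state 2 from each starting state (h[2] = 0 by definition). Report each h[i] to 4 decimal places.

h = [5.6117, 5.1158, 0.0000, 5.7553, 4.9331]

First-step conditioning: h[2] = 0; for i ≠ 2, h[i] = 1 + Σ_k P[i][k]·h[k].
  h[0] = 1 + 1/4·h[0] + 1/8·h[1] + 1/8·h[3] + 3/8·h[4]
  h[1] = 1 + 1/8·h[0] + 1/8·h[1] + 3/8·h[3] + 1/8·h[4]
  h[3] = 1 + 1/8·h[0] + 1/4·h[1] + 3/8·h[3] + 1/8·h[4]
  h[4] = 1 + 1/8·h[0] + 1/4·h[1] + 1/8·h[3] + 1/4·h[4]
Solving the 4×4 linear system over states ≠ 2 gives exactly h = [3440/613, 3136/613, 0, 3528/613, 3024/613] (h[2] = 0 is the target).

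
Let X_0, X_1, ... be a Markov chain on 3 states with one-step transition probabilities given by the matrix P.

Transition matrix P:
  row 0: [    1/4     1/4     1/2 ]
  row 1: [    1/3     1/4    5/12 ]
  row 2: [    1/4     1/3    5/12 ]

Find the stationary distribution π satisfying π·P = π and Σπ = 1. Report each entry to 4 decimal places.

π = [0.2739, 0.2866, 0.4395]

Balance equations π_j = Σ_i π_i·P[i][j]:
  π_0 = 1/4·π_0 + 1/3·π_1 + 1/4·π_2
  π_1 = 1/4·π_0 + 1/4·π_1 + 1/3·π_2
  normalize: π_0 + π_1 + π_2 = 1
Solving the linear system gives exactly π = [43/157, 45/157, 69/157].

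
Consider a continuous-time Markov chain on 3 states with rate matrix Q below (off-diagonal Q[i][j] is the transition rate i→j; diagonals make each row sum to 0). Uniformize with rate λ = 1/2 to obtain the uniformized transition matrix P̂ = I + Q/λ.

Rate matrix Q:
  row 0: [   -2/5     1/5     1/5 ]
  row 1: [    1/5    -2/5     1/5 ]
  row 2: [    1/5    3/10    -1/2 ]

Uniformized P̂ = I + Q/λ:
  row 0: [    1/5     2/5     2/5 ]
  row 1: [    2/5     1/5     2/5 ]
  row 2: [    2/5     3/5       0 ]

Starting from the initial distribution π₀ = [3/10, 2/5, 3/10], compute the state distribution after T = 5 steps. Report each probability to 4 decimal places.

t=0: π = [0.3000, 0.4000, 0.3000]
t=1: π = [0.3400, 0.3800, 0.2800]
t=2: π = [0.3320, 0.3800, 0.2880]
t=3: π = [0.3336, 0.3816, 0.2848]
t=4: π = [0.3333, 0.3806, 0.2861]
t=5: π = [0.3333, 0.3811, 0.2856]

π = [0.3333, 0.3811, 0.2856]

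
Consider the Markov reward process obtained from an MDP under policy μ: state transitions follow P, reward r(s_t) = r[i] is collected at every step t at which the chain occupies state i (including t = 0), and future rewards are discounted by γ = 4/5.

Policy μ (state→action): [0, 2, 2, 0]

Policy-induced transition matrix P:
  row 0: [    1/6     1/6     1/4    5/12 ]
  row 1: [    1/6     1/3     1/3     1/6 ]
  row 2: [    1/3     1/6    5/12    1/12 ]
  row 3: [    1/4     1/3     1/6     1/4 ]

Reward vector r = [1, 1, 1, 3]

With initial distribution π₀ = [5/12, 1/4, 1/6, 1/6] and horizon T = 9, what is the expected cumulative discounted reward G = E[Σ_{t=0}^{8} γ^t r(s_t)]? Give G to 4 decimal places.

t=0: π = [0.4167, 0.2500, 0.1667, 0.1667], E[r] = 1.3333, γ^t·E[r] = 1.333333, running G = 1.333333
t=1: π = [0.2083, 0.2361, 0.2847, 0.2708], E[r] = 1.5417, γ^t·E[r] = 1.233333, running G = 2.566667
t=2: π = [0.2367, 0.2512, 0.2946, 0.2176], E[r] = 1.4352, γ^t·E[r] = 0.918519, running G = 3.485185
t=3: π = [0.2339, 0.2448, 0.3019, 0.2194], E[r] = 1.4389, γ^t·E[r] = 0.736691, running G = 4.221877
t=4: π = [0.2353, 0.2440, 0.3024, 0.2183], E[r] = 1.4365, γ^t·E[r] = 0.588405, running G = 4.810281
t=5: π = [0.2353, 0.2437, 0.3026, 0.2185], E[r] = 1.4369, γ^t·E[r] = 0.470857, running G = 5.281138
t=6: π = [0.2353, 0.2437, 0.3025, 0.2185], E[r] = 1.4369, γ^t·E[r] = 0.376688, running G = 5.657826
t=7: π = [0.2353, 0.2437, 0.3025, 0.2185], E[r] = 1.4370, γ^t·E[r] = 0.301355, running G = 5.959181
t=8: π = [0.2353, 0.2437, 0.3025, 0.2185], E[r] = 1.4370, γ^t·E[r] = 0.241084, running G = 6.200265

G = 6.2003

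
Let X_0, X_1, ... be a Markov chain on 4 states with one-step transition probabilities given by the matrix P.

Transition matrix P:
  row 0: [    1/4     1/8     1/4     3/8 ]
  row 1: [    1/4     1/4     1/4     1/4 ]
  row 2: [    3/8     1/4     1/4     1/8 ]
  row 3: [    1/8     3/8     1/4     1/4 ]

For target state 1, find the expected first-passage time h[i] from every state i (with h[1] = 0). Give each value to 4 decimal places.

First-step conditioning: h[1] = 0; for i ≠ 1, h[i] = 1 + Σ_k P[i][k]·h[k].
  h[0] = 1 + 1/4·h[0] + 1/4·h[2] + 3/8·h[3]
  h[2] = 1 + 3/8·h[0] + 1/4·h[2] + 1/8·h[3]
  h[3] = 1 + 1/8·h[0] + 1/4·h[2] + 1/4·h[3]
Solving the 3×3 linear system over states ≠ 1 gives exactly h = [288/65, 0, 268/65, 224/65] (h[1] = 0 is the target).

h = [4.4308, 0.0000, 4.1231, 3.4462]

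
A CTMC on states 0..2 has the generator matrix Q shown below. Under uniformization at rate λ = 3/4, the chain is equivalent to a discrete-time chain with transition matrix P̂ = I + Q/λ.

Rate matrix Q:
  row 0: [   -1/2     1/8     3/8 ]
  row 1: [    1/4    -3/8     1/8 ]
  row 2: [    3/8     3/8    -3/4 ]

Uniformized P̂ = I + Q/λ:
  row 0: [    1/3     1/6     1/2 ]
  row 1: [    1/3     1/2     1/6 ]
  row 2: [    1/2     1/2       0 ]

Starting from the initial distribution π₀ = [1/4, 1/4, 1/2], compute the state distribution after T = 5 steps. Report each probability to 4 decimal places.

t=0: π = [0.2500, 0.2500, 0.5000]
t=1: π = [0.4167, 0.4167, 0.1667]
t=2: π = [0.3611, 0.3611, 0.2778]
t=3: π = [0.3796, 0.3796, 0.2407]
t=4: π = [0.3735, 0.3735, 0.2531]
t=5: π = [0.3755, 0.3755, 0.2490]

π = [0.3755, 0.3755, 0.2490]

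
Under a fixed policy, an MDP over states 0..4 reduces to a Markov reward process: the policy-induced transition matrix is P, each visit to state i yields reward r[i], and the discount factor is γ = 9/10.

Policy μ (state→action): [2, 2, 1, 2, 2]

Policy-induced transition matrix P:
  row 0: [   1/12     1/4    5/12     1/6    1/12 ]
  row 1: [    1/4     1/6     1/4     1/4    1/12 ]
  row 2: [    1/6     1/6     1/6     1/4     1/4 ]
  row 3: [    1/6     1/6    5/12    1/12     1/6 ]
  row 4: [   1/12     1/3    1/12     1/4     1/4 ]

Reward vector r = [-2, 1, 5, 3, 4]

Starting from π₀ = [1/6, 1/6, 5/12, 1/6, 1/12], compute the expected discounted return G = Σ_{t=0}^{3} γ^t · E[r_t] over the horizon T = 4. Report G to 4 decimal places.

G = 8.8462

t=0: π = [0.1667, 0.1667, 0.4167, 0.1667, 0.0833], E[r] = 2.7500, γ^t·E[r] = 2.750000, running G = 2.750000
t=1: π = [0.1597, 0.1944, 0.2569, 0.2083, 0.1806], E[r] = 2.5069, γ^t·E[r] = 2.256250, running G = 5.006250
t=2: π = [0.1545, 0.2101, 0.2598, 0.2020, 0.1736], E[r] = 2.5006, γ^t·E[r] = 2.025469, running G = 7.031719
t=3: π = [0.1568, 0.2085, 0.2588, 0.2035, 0.1724], E[r] = 2.4890, γ^t·E[r] = 1.814449, running G = 8.846168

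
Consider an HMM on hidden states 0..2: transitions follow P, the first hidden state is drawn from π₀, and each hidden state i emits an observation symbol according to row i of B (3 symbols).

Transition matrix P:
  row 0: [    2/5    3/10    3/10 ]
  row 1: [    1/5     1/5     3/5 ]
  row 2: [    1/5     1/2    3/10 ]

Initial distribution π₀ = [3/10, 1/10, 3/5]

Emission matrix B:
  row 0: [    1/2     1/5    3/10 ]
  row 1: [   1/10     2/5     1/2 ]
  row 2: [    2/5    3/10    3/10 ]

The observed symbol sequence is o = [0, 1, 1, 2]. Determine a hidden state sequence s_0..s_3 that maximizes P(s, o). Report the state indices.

path = [2, 1, 2, 1]

t=0: δ = [1.500e-01, 1.000e-02, 2.400e-01]  (obs o_0=0)
t=1: δ = [1.200e-02, 4.800e-02, 2.160e-02]  ψ = [0, 2, 2]  (obs o_1=1)
t=2: δ = [1.920e-03, 4.320e-03, 8.640e-03]  ψ = [1, 2, 1]  (obs o_2=1)
t=3: δ = [5.184e-04, 2.160e-03, 7.776e-04]  ψ = [2, 2, 1]  (obs o_3=2)
backtrack: best end state = 1; path = [2, 1, 2, 1]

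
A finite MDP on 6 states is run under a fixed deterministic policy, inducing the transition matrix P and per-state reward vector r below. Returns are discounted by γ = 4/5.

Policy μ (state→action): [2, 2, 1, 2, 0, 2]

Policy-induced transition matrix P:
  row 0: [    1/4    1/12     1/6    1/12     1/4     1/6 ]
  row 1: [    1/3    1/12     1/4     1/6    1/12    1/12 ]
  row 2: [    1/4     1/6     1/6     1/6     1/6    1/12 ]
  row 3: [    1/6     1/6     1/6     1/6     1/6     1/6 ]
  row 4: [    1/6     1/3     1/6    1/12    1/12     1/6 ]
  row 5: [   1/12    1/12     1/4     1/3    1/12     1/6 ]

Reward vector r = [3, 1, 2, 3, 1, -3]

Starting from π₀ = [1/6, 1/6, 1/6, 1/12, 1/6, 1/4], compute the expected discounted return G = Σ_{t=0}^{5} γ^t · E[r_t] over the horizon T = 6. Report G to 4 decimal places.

G = 4.4121

t=0: π = [0.1667, 0.1667, 0.1667, 0.0833, 0.1667, 0.2500], E[r] = 0.6667, γ^t·E[r] = 0.666667, running G = 0.666667
t=1: π = [0.2014, 0.1458, 0.2014, 0.1806, 0.1319, 0.1389], E[r] = 1.4097, γ^t·E[r] = 1.127778, running G = 1.794444
t=2: π = [0.2130, 0.1481, 0.1904, 0.1620, 0.1487, 0.1377], E[r] = 1.3895, γ^t·E[r] = 0.889259, running G = 2.683704
t=3: π = [0.2135, 0.1499, 0.1905, 0.1595, 0.1482, 0.1385], E[r] = 1.3826, γ^t·E[r] = 0.707901, running G = 3.391605
t=4: π = [0.2138, 0.1495, 0.1907, 0.1596, 0.1481, 0.1383], E[r] = 1.3842, γ^t·E[r] = 0.566984, running G = 3.958589
t=5: π = [0.2138, 0.1495, 0.1907, 0.1596, 0.1482, 0.1383], E[r] = 1.3841, γ^t·E[r] = 0.453532, running G = 4.412121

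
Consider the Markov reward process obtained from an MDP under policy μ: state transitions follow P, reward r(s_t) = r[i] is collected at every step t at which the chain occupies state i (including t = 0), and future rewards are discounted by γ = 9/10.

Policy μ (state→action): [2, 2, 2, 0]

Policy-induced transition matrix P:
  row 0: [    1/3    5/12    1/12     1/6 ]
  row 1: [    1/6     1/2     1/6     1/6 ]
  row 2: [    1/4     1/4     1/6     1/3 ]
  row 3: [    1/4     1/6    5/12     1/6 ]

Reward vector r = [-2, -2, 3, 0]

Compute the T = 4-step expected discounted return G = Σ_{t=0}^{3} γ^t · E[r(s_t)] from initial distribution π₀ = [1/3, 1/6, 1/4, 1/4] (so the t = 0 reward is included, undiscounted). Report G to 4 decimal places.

t=0: π = [0.3333, 0.1667, 0.2500, 0.2500], E[r] = -0.2500, γ^t·E[r] = -0.250000, running G = -0.250000
t=1: π = [0.2639, 0.3264, 0.2014, 0.2083], E[r] = -0.5764, γ^t·E[r] = -0.518750, running G = -0.768750
t=2: π = [0.2448, 0.3582, 0.1968, 0.2002], E[r] = -0.6157, γ^t·E[r] = -0.498750, running G = -1.267500
t=3: π = [0.2405, 0.3637, 0.1963, 0.1995], E[r] = -0.6195, γ^t·E[r] = -0.451582, running G = -1.719082

G = -1.7191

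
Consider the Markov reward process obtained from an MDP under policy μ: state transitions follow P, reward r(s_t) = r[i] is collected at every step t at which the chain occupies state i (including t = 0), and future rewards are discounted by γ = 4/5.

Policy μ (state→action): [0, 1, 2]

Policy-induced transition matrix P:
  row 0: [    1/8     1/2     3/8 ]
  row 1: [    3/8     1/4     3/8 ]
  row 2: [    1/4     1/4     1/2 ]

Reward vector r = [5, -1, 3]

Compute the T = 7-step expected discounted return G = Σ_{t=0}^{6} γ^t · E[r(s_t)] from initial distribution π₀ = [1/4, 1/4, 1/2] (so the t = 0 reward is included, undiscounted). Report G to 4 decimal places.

G = 9.1610

t=0: π = [0.2500, 0.2500, 0.5000], E[r] = 2.5000, γ^t·E[r] = 2.500000, running G = 2.500000
t=1: π = [0.2500, 0.3125, 0.4375], E[r] = 2.2500, γ^t·E[r] = 1.800000, running G = 4.300000
t=2: π = [0.2578, 0.3125, 0.4297], E[r] = 2.2656, γ^t·E[r] = 1.450000, running G = 5.750000
t=3: π = [0.2568, 0.3145, 0.4287], E[r] = 2.2559, γ^t·E[r] = 1.155000, running G = 6.905000
t=4: π = [0.2572, 0.3142, 0.4286], E[r] = 2.2576, γ^t·E[r] = 0.924700, running G = 7.829700
t=5: π = [0.2571, 0.3143, 0.4286], E[r] = 2.2570, γ^t·E[r] = 0.739590, running G = 8.569290
t=6: π = [0.2571, 0.3143, 0.4286], E[r] = 2.2572, γ^t·E[r] = 0.591703, running G = 9.160993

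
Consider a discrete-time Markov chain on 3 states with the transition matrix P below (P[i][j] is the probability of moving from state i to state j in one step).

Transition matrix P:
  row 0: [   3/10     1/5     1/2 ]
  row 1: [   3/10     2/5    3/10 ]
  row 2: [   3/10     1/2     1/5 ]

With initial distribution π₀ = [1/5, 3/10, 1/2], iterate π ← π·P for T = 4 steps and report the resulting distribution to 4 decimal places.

t=0: π = [0.2000, 0.3000, 0.5000]
t=1: π = [0.3000, 0.4100, 0.2900]
t=2: π = [0.3000, 0.3690, 0.3310]
t=3: π = [0.3000, 0.3731, 0.3269]
t=4: π = [0.3000, 0.3727, 0.3273]

π = [0.3000, 0.3727, 0.3273]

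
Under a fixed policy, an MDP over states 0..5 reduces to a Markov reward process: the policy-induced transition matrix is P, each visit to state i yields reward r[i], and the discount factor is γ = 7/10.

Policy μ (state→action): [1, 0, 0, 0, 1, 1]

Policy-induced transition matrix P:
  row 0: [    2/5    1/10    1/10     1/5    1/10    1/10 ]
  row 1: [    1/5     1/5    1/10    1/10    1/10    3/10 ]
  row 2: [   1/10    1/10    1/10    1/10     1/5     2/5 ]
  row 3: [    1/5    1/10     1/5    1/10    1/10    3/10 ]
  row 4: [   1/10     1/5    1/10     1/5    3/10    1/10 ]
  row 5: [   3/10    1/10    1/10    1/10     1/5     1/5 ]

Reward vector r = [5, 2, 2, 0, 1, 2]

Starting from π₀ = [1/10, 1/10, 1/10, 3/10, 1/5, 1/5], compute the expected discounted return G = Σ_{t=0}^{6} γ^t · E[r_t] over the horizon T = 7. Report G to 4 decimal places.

G = 6.1233

t=0: π = [0.1000, 0.1000, 0.1000, 0.3000, 0.2000, 0.2000], E[r] = 1.5000, γ^t·E[r] = 1.500000, running G = 1.500000
t=1: π = [0.2100, 0.1300, 0.1300, 0.1300, 0.1700, 0.2300], E[r] = 2.2000, γ^t·E[r] = 1.540000, running G = 3.040000
t=2: π = [0.2350, 0.1300, 0.1130, 0.1380, 0.1700, 0.2140], E[r] = 2.2590, γ^t·E[r] = 1.106910, running G = 4.146910
t=3: π = [0.2401, 0.1300, 0.1138, 0.1405, 0.1667, 0.2089], E[r] = 2.2726, γ^t·E[r] = 0.779502, running G = 4.926412
t=4: π = [0.2409, 0.1297, 0.1141, 0.1407, 0.1656, 0.2091], E[r] = 2.2756, γ^t·E[r] = 0.546374, running G = 5.472786
t=5: π = [0.2411, 0.1295, 0.1141, 0.1406, 0.1654, 0.2092], E[r] = 2.2766, γ^t·E[r] = 0.382632, running G = 5.855418
t=6: π = [0.2412, 0.1295, 0.1141, 0.1407, 0.1654, 0.2092], E[r] = 2.2769, γ^t·E[r] = 0.267869, running G = 6.123287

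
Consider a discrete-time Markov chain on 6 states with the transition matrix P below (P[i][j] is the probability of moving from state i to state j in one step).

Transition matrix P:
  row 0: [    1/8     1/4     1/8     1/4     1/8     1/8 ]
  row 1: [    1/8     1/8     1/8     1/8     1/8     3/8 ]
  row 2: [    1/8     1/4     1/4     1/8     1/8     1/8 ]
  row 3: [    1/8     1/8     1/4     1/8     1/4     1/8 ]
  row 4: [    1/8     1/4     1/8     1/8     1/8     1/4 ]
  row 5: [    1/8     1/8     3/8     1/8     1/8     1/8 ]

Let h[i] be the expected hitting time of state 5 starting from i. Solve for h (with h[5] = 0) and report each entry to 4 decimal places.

First-step conditioning: h[5] = 0; for i ≠ 5, h[i] = 1 + Σ_k P[i][k]·h[k].
  h[0] = 1 + 1/8·h[0] + 1/4·h[1] + 1/8·h[2] + 1/4·h[3] + 1/8·h[4]
  h[1] = 1 + 1/8·h[0] + 1/8·h[1] + 1/8·h[2] + 1/8·h[3] + 1/8·h[4]
  h[2] = 1 + 1/8·h[0] + 1/4·h[1] + 1/4·h[2] + 1/8·h[3] + 1/8·h[4]
  h[3] = 1 + 1/8·h[0] + 1/8·h[1] + 1/4·h[2] + 1/8·h[3] + 1/4·h[4]
  h[4] = 1 + 1/8·h[0] + 1/4·h[1] + 1/8·h[2] + 1/8·h[3] + 1/8·h[4]
Solving the 5×5 linear system over states ≠ 5 gives exactly h = [36920/7169, 28672/7169, 36864/7169, 37312/7169, 32256/7169, 0] (h[5] = 0 is the target).

h = [5.1500, 3.9994, 5.1421, 5.2046, 4.4994, 0.0000]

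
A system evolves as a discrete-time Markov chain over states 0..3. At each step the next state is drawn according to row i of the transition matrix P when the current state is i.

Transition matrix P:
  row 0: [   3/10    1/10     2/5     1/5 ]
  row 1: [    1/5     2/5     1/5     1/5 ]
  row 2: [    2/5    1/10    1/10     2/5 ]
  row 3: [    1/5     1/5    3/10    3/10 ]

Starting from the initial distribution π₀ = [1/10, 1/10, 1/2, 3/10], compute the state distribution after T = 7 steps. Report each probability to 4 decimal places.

π = [0.2796, 0.1828, 0.2580, 0.2796]

t=0: π = [0.1000, 0.1000, 0.5000, 0.3000]
t=1: π = [0.3100, 0.1600, 0.2000, 0.3300]
t=2: π = [0.2710, 0.1810, 0.2750, 0.2730]
t=3: π = [0.2821, 0.1816, 0.2540, 0.2823]
t=4: π = [0.2790, 0.1827, 0.2593, 0.2790]
t=5: π = [0.2798, 0.1827, 0.2578, 0.2798]
t=6: π = [0.2795, 0.1828, 0.2581, 0.2795]
t=7: π = [0.2796, 0.1828, 0.2580, 0.2796]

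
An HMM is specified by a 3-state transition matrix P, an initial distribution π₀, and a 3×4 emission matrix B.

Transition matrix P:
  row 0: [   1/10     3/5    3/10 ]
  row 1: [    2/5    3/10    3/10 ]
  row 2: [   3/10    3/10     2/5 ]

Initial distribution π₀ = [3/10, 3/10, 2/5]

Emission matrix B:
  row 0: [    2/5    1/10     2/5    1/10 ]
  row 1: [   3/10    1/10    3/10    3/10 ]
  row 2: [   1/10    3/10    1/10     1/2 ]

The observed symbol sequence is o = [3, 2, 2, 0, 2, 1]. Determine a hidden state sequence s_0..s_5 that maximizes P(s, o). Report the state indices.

path = [2, 0, 1, 0, 1, 2]

t=0: δ = [3.000e-02, 9.000e-02, 2.000e-01]  (obs o_0=3)
t=1: δ = [2.400e-02, 1.800e-02, 8.000e-03]  ψ = [2, 2, 2]  (obs o_1=2)
t=2: δ = [2.880e-03, 4.320e-03, 7.200e-04]  ψ = [1, 0, 0]  (obs o_2=2)
t=3: δ = [6.912e-04, 5.184e-04, 1.296e-04]  ψ = [1, 0, 1]  (obs o_3=0)
t=4: δ = [8.294e-05, 1.244e-04, 2.074e-05]  ψ = [1, 0, 0]  (obs o_4=2)
t=5: δ = [4.977e-06, 4.977e-06, 1.120e-05]  ψ = [1, 0, 1]  (obs o_5=1)
backtrack: best end state = 2; path = [2, 0, 1, 0, 1, 2]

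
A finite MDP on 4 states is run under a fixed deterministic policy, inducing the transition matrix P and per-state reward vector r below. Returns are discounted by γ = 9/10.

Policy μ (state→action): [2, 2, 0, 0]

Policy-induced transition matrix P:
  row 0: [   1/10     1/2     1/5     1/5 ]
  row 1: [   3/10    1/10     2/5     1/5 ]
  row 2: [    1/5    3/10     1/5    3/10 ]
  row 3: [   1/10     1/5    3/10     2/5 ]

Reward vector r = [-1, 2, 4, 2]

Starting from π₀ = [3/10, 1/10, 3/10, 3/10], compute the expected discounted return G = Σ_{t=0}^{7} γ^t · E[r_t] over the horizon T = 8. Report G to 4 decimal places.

G = 11.2177

t=0: π = [0.3000, 0.1000, 0.3000, 0.3000], E[r] = 1.7000, γ^t·E[r] = 1.700000, running G = 1.700000
t=1: π = [0.1500, 0.3100, 0.2500, 0.2900], E[r] = 2.0500, γ^t·E[r] = 1.845000, running G = 3.545000
t=2: π = [0.1870, 0.2390, 0.2910, 0.2830], E[r] = 2.0210, γ^t·E[r] = 1.637010, running G = 5.182010
t=3: π = [0.1769, 0.2613, 0.2761, 0.2857], E[r] = 2.0215, γ^t·E[r] = 1.473674, running G = 6.655684
t=4: π = [0.1799, 0.2546, 0.2808, 0.2848], E[r] = 2.0221, γ^t·E[r] = 1.326667, running G = 7.982351
t=5: π = [0.1790, 0.2566, 0.2794, 0.2850], E[r] = 2.0218, γ^t·E[r] = 1.193847, running G = 9.176198
t=6: π = [0.1793, 0.2560, 0.2798, 0.2849], E[r] = 2.0219, γ^t·E[r] = 1.074506, running G = 10.250704
t=7: π = [0.1792, 0.2562, 0.2797, 0.2850], E[r] = 2.0218, γ^t·E[r] = 0.967043, running G = 11.217747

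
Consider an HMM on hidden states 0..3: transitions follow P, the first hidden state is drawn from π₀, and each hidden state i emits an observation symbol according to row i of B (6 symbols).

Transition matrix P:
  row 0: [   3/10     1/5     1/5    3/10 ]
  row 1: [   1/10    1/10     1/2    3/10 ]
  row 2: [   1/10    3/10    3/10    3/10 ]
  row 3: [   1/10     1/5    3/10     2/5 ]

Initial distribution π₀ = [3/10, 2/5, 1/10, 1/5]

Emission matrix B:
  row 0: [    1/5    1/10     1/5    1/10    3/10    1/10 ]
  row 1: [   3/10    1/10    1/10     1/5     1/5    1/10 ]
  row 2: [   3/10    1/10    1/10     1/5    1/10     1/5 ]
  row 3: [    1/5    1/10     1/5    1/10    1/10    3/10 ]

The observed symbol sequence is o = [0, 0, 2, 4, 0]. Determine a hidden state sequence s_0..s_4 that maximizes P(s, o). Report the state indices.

t=0: δ = [6.000e-02, 1.200e-01, 3.000e-02, 4.000e-02]  (obs o_0=0)
t=1: δ = [3.600e-03, 3.600e-03, 1.800e-02, 7.200e-03]  ψ = [0, 0, 1, 1]  (obs o_1=0)
t=2: δ = [3.600e-04, 5.400e-04, 5.400e-04, 1.080e-03]  ψ = [2, 2, 2, 2]  (obs o_2=2)
t=3: δ = [3.240e-05, 4.320e-05, 3.240e-05, 4.320e-05]  ψ = [0, 3, 3, 3]  (obs o_3=4)
t=4: δ = [1.944e-06, 2.916e-06, 6.480e-06, 3.456e-06]  ψ = [0, 2, 1, 3]  (obs o_4=0)
backtrack: best end state = 2; path = [1, 2, 3, 1, 2]

path = [1, 2, 3, 1, 2]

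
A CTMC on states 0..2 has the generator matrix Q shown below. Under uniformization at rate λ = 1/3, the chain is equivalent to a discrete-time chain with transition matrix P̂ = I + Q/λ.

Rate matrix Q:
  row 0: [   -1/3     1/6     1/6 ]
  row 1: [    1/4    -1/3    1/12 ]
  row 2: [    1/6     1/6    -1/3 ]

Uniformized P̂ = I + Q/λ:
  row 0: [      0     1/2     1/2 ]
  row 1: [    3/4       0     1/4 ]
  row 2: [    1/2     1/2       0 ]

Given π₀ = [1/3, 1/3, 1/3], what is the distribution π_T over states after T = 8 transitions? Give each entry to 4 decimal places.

π = [0.3887, 0.3333, 0.2780]

t=0: π = [0.3333, 0.3333, 0.3333]
t=1: π = [0.4167, 0.3333, 0.2500]
t=2: π = [0.3750, 0.3333, 0.2917]
t=3: π = [0.3958, 0.3333, 0.2708]
t=4: π = [0.3854, 0.3333, 0.2813]
t=5: π = [0.3906, 0.3333, 0.2760]
t=6: π = [0.3880, 0.3333, 0.2786]
t=7: π = [0.3893, 0.3333, 0.2773]
t=8: π = [0.3887, 0.3333, 0.2780]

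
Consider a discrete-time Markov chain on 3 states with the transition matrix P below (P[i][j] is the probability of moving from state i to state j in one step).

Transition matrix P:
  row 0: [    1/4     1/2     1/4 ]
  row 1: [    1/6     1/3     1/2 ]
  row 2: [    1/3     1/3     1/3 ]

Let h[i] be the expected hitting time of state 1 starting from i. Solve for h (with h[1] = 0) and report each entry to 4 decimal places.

h = [2.2000, 0.0000, 2.6000]

First-step conditioning: h[1] = 0; for i ≠ 1, h[i] = 1 + Σ_k P[i][k]·h[k].
  h[0] = 1 + 1/4·h[0] + 1/4·h[2]
  h[2] = 1 + 1/3·h[0] + 1/3·h[2]
Solving the 2×2 linear system over states ≠ 1 gives exactly h = [11/5, 0, 13/5] (h[1] = 0 is the target).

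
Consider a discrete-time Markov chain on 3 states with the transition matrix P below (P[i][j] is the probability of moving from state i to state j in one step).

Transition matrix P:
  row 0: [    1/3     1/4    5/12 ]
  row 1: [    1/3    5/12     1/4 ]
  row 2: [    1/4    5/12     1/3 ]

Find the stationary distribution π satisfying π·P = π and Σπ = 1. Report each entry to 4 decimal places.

Balance equations π_j = Σ_i π_i·P[i][j]:
  π_0 = 1/3·π_0 + 1/3·π_1 + 1/4·π_2
  π_1 = 1/4·π_0 + 5/12·π_1 + 5/12·π_2
  normalize: π_0 + π_1 + π_2 = 1
Solving the linear system gives exactly π = [41/134, 49/134, 22/67].

π = [0.3060, 0.3657, 0.3284]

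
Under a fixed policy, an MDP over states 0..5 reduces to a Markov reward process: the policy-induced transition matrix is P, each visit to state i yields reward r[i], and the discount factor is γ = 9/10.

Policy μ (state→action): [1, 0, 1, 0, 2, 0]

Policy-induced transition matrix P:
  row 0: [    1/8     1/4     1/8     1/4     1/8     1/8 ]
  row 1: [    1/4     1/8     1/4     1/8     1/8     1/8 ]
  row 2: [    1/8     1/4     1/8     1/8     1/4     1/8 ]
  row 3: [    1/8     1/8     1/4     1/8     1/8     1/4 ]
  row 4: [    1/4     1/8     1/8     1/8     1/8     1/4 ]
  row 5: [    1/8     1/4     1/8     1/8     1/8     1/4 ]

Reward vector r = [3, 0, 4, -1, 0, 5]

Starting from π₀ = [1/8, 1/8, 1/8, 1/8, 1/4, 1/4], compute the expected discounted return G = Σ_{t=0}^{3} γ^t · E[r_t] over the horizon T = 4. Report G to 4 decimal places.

G = 6.8076

t=0: π = [0.1250, 0.1250, 0.1250, 0.1250, 0.2500, 0.2500], E[r] = 2.0000, γ^t·E[r] = 2.000000, running G = 2.000000
t=1: π = [0.1719, 0.1875, 0.1563, 0.1406, 0.1406, 0.2031], E[r] = 2.0156, γ^t·E[r] = 1.814063, running G = 3.814063
t=2: π = [0.1660, 0.1914, 0.1660, 0.1465, 0.1445, 0.1855], E[r] = 1.9434, γ^t·E[r] = 1.574121, running G = 5.388184
t=3: π = [0.1670, 0.1897, 0.1672, 0.1458, 0.1458, 0.1846], E[r] = 1.9470, γ^t·E[r] = 1.419379, running G = 6.807562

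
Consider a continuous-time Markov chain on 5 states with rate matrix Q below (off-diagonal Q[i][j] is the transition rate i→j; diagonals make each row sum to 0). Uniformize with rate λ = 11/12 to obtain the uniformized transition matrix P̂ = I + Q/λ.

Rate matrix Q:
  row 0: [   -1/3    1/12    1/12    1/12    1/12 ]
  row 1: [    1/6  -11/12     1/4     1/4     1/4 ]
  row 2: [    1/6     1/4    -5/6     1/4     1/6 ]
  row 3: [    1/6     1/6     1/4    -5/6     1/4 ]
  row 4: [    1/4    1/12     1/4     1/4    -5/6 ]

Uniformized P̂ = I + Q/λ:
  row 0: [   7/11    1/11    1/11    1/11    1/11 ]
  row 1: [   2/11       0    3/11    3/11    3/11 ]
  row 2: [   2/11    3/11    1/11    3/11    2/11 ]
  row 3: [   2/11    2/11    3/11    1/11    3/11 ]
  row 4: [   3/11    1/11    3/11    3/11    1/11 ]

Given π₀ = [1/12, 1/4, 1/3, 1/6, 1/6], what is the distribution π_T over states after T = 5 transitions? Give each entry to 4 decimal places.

t=0: π = [0.0833, 0.2500, 0.3333, 0.1667, 0.1667]
t=1: π = [0.2348, 0.1439, 0.1970, 0.2273, 0.1970]
t=2: π = [0.3065, 0.1343, 0.1942, 0.1887, 0.1763]
t=3: π = [0.3372, 0.1312, 0.1817, 0.1827, 0.1673]
t=4: π = [0.3503, 0.1286, 0.1784, 0.1782, 0.1645]
t=5: π = [0.3560, 0.1279, 0.1766, 0.1766, 0.1629]

π = [0.3560, 0.1279, 0.1766, 0.1766, 0.1629]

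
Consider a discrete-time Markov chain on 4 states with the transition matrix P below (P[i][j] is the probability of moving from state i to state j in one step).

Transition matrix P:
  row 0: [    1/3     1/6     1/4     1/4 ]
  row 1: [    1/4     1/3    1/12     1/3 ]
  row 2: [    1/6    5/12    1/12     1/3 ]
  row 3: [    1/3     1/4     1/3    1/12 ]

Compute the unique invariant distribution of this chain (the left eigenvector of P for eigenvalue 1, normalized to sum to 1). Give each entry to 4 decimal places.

π = [0.2779, 0.2823, 0.1917, 0.2481]

Balance equations π_j = Σ_i π_i·P[i][j]:
  π_0 = 1/3·π_0 + 1/4·π_1 + 1/6·π_2 + 1/3·π_3
  π_1 = 1/6·π_0 + 1/3·π_1 + 5/12·π_2 + 1/4·π_3
  π_2 = 1/4·π_0 + 1/12·π_1 + 1/12·π_2 + 1/3·π_3
  normalize: π_0 + π_1 + π_2 + π_3 = 1
Solving the linear system gives exactly π = [187/673, 190/673, 129/673, 167/673].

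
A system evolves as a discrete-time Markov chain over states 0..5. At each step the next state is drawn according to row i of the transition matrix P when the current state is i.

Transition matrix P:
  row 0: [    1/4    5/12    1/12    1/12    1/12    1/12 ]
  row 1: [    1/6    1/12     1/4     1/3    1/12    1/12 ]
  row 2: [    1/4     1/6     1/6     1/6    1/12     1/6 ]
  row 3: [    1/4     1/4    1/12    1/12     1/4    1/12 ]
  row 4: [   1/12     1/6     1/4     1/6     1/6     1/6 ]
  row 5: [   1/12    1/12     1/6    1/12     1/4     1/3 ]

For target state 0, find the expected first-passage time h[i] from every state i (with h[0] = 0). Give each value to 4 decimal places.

h = [0.0000, 5.7719, 5.4366, 5.5189, 6.4251, 6.6799]

First-step conditioning: h[0] = 0; for i ≠ 0, h[i] = 1 + Σ_k P[i][k]·h[k].
  h[1] = 1 + 1/12·h[1] + 1/4·h[2] + 1/3·h[3] + 1/12·h[4] + 1/12·h[5]
  h[2] = 1 + 1/6·h[1] + 1/6·h[2] + 1/6·h[3] + 1/12·h[4] + 1/6·h[5]
  h[3] = 1 + 1/4·h[1] + 1/12·h[2] + 1/12·h[3] + 1/4·h[4] + 1/12·h[5]
  h[4] = 1 + 1/6·h[1] + 1/4·h[2] + 1/6·h[3] + 1/6·h[4] + 1/6·h[5]
  h[5] = 1 + 1/12·h[1] + 1/6·h[2] + 1/12·h[3] + 1/4·h[4] + 1/3·h[5]
Solving the 5×5 linear system over states ≠ 0 gives exactly h = [0, 25552/4427, 24068/4427, 24432/4427, 28444/4427, 29572/4427] (h[0] = 0 is the target).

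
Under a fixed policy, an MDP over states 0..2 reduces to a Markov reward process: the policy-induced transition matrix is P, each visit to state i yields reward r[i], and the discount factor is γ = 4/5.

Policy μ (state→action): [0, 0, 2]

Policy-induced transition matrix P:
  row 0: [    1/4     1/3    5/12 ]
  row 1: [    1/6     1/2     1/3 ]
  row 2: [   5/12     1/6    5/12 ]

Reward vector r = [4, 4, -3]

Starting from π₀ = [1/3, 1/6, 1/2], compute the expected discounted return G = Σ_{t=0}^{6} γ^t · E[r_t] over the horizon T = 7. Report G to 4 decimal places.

G = 4.1593

t=0: π = [0.3333, 0.1667, 0.5000], E[r] = 0.5000, γ^t·E[r] = 0.500000, running G = 0.500000
t=1: π = [0.3194, 0.2778, 0.4028], E[r] = 1.1806, γ^t·E[r] = 0.944444, running G = 1.444444
t=2: π = [0.2940, 0.3125, 0.3935], E[r] = 1.2454, γ^t·E[r] = 0.797037, running G = 2.241481
t=3: π = [0.2895, 0.3198, 0.3906], E[r] = 1.2656, γ^t·E[r] = 0.648000, running G = 2.889481
t=4: π = [0.2885, 0.3215, 0.3900], E[r] = 1.2699, γ^t·E[r] = 0.520151, running G = 3.409633
t=5: π = [0.2882, 0.3219, 0.3899], E[r] = 1.2709, γ^t·E[r] = 0.416447, running G = 3.826080
t=6: π = [0.2882, 0.3220, 0.3898], E[r] = 1.2711, γ^t·E[r] = 0.333216, running G = 4.159296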